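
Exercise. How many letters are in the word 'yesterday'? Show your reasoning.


Spell out 'yesterday' and number each letter: y(1), e(2), s(3), t(4), e(5), r(6), d(7), a(8), y(9). Total: 9 letters.

9


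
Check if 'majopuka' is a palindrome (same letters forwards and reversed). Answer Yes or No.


Forward: 'majopuka'
Reversed: 'akupojam'
They differ.

No


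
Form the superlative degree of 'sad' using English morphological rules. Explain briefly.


Apply superlative formation (double final consonant, add -est): 'sad' -> 'saddest'.

saddest


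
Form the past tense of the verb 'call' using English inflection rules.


Apply rule: Add -ed. 'call' becomes 'called'.

called


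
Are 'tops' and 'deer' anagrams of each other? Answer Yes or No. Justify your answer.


Sorted letters of 'tops': 'opst'
Sorted letters of 'deer': 'deer'
They do not match.

No


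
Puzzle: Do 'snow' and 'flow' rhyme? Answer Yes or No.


Rime (stressed vowel + following sounds) of 'snow': -ow = /oʊ/
Rime of 'flow': -ow = /oʊ/
/oʊ/ and /oʊ/ are the same ending sound, so the words rhyme.

Yes


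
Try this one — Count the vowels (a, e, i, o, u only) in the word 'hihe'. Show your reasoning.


Vowels in 'hihe': i, e = 2 vowels.

2


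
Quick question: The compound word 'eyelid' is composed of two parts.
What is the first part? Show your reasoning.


Split 'eyelid' into 'eye' + 'lid'. The first part is 'eye'.

eye


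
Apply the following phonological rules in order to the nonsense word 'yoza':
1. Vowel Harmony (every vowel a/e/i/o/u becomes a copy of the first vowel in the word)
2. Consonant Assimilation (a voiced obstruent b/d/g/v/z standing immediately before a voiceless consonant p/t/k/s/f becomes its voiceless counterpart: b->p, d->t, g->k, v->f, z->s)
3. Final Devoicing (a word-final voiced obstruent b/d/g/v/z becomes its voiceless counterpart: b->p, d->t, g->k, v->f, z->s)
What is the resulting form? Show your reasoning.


Starting form: 'yoza'
Rule 1: Vowel Harmony: all vowels become 'o' (matching first vowel). 'yoza' -> 'yozo'
Rule 2: Consonant Assimilation: no voiced obstruent (b/d/g/v/z) stands immediately before a voiceless consonant (p/t/k/s/f). No change.
Rule 3: Final Devoicing: the word ends in the vowel 'o', not a consonant. No change.
Final form: 'yozo'

yozo


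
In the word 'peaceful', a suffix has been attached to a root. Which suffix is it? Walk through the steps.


The word 'peaceful' = 'peace' (root) + '-ful' (suffix). The suffix is '-ful'.

ful


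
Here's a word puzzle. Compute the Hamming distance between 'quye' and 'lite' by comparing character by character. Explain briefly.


Alignment:
Position 1: 'q' vs 'l' = DIFFER
Position 2: 'u' vs 'i' = DIFFER
Position 3: 'y' vs 't' = DIFFER
Position 4: 'e' vs 'e' = match
Total differences: 3

3


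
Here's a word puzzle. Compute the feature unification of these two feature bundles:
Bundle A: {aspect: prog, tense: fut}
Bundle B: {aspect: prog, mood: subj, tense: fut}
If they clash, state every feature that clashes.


Compare features:
aspect: A=prog vs B=prog -> unified: prog
mood: A=_ vs B=subj -> unified: subj
tense: A=fut vs B=fut -> unified: fut
No clashes found.

Unified: {aspect: prog, mood: subj, tense: fut}


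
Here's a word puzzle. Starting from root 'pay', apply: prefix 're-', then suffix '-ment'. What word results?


Step 1: Add prefix 're-' to 'pay' = 'repay'
Step 2: Add suffix '-ment' to 'repay' = 'repayment'

repayment


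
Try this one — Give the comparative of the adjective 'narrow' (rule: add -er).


Apply comparative formation (add -er): 'narrow' -> 'narrower'.

narrower


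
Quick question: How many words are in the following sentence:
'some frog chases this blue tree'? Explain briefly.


Split into words: some | frog | chases | this | blue | tree = 6 words.

6


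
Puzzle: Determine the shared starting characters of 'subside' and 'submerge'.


Compare from the start: 3 characters match: 'sub'. Mismatch at position 4: 's' vs 'm'.

sub


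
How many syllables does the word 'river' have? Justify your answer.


Break 'river' into syllables: riv-er -> riv | er = 2 syllables

2 syllables


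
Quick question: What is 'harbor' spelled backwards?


Reverse 'harbor' character by character: 'robrah'.

robrah


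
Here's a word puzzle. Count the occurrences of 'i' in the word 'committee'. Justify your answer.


Letter 'i' in 'committee': found at position(s) 5 = 1 occurrence(s).

1


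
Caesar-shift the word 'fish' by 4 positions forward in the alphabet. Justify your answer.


Shift each letter by 4: f -> j, i -> m, s -> w, h -> l. Result: 'jmwl'.

jmwl


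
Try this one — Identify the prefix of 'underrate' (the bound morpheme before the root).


The word 'underrate' = 'under' (prefix) + 'rate' (root). The prefix is 'under'.

under


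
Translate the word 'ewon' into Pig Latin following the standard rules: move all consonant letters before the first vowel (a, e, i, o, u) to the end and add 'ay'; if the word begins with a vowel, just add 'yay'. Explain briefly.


'ewon' starts with a vowel, so add 'yay': 'ewonyay'.

ewonyay


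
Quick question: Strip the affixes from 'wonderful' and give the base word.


Remove suffix '-ful' from 'wonderful' to get root 'wonder'.

wonder


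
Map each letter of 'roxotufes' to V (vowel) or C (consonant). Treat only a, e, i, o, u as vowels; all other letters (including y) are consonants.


Letter mapping: r = C, o = V, x = C, o = V, t = C, u = V, f = C, e = V, s = C.

CVCVCVCVC


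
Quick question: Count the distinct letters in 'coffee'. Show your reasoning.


Unique letters in 'coffee': {c, e, f, o} = 4 distinct letters.

4


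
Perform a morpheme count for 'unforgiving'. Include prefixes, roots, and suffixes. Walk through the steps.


Decomposition: un- (prefix) + forgive (root) + -ing (suffix) = 3 morpheme(s)

3 morphemes


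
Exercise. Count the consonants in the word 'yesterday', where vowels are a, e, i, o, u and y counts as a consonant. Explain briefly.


Consonants in 'yesterday': y, s, t, r, d, y = 6 consonants.

6


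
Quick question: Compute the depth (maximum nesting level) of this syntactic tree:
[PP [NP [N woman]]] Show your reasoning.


Count bracket nesting levels:
'[' at pos 0: depth = 1
'[' at pos 4: depth = 2
'[' at pos 8: depth = 3
Maximum depth reached: 3

3


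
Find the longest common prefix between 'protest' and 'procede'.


Compare from the start: 3 characters match: 'pro'. Mismatch at position 4: 't' vs 'c'.

pro


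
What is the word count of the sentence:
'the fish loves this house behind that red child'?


Split into words: the | fish | loves | this | house | behind | that | red | child = 9 words.

9


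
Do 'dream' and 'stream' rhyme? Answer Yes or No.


Rime (stressed vowel + following sounds) of 'dream': -eam = /iːm/
Rime of 'stream': -eam = /iːm/
/iːm/ and /iːm/ are the same ending sound, so the words rhyme.

Yes


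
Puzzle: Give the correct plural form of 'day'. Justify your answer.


Apply rule: Add -s. 'day' becomes 'days'.

days


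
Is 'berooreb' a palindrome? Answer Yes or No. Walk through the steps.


Forward: 'berooreb'
Reversed: 'berooreb'
They are identical.

Yes


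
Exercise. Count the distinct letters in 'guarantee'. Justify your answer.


Unique letters in 'guarantee': {a, e, g, n, r, t, u} = 7 distinct letters.

7


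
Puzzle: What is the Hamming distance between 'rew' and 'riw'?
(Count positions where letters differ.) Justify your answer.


Alignment:
Position 1: 'r' vs 'r' = match
Position 2: 'e' vs 'i' = DIFFER
Position 3: 'w' vs 'w' = match
Total differences: 1

1


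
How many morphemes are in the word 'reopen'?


Decomposition: re- (prefix) + open (root) = 2 morpheme(s)

2 morphemes


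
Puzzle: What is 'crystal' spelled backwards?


Reverse 'crystal' character by character: 'latsyrc'.

latsyrc


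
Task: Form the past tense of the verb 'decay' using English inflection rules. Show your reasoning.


Apply rule: Add -ed. 'decay' becomes 'decayed'.

decayed


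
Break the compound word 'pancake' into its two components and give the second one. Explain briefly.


Split 'pancake' into 'pan' + 'cake'. The second part is 'cake'.

cake


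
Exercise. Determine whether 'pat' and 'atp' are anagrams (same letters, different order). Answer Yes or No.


Sorted letters of 'pat': 'apt'
Sorted letters of 'atp': 'apt'
They match.

Yes


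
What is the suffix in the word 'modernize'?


The word 'modernize' = 'modern' (root) + '-ize' (suffix). The suffix is '-ize'.

ize


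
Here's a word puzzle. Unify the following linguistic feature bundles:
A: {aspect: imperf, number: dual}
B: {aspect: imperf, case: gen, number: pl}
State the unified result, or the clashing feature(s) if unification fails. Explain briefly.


Compare features:
aspect: A=imperf vs B=imperf -> unified: imperf
case: A=_ vs B=gen -> unified: gen
number: A=dual vs B=pl -> CLASH
Clash detected on feature 'number' (dual vs pl); unification fails.

CLASH on 'number' (dual vs pl)


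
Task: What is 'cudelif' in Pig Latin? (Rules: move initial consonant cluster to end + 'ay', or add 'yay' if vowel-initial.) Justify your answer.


'cudelif': move consonant cluster 'c' to end and add 'ay': 'udelifcay'.

udelifcay


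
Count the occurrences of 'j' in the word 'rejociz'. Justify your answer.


Letter 'j' in 'rejociz': found at position(s) 3 = 1 occurrence(s).

1


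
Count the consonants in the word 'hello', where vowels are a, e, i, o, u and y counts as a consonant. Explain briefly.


Consonants in 'hello': h, l, l = 3 consonants.

3


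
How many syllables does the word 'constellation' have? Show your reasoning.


Break 'constellation' into syllables: con-stel-la-tion -> con | stel | la | tion = 4 syllables

4 syllables


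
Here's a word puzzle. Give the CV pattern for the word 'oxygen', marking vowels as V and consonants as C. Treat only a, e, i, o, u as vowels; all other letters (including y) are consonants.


Letter mapping: o = V, x = C, y = C, g = C, e = V, n = C.

VCCCVC


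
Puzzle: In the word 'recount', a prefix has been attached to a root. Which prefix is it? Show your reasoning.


The word 'recount' = 're' (prefix) + 'count' (root). The prefix is 're'.

re


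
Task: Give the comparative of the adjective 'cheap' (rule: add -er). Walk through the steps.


Apply comparative formation (add -er): 'cheap' -> 'cheaper'.

cheaper


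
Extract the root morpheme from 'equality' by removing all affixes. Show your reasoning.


Remove suffix '-ity' from 'equality' to get root 'equal'.

equal


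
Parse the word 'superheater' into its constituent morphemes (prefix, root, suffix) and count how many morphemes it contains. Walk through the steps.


Step 1: Identify prefix: 'super' (meaning: above)
Step 2: Identify root: 'heat'
Step 3: Identify suffix(es): 'er'
Decomposition: super- (prefix: above) + heat (root) + -er (suffix: one who)
Total morphemes: 3

3 morphemes (super- (prefix: above) + heat (root) + -er (suffix: one who))


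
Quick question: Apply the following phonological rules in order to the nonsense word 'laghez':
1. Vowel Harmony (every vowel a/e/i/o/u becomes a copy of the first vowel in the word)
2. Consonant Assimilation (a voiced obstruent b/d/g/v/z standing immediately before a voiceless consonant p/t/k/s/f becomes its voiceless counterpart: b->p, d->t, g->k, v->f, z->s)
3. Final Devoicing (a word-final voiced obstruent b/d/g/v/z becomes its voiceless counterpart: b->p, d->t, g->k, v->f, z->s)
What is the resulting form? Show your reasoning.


Starting form: 'laghez'
Rule 1: Vowel Harmony: all vowels become 'a' (matching first vowel). 'laghez' -> 'laghaz'
Rule 2: Consonant Assimilation: no voiced obstruent (b/d/g/v/z) stands immediately before a voiceless consonant (p/t/k/s/f). No change.
Rule 3: Final Devoicing: word-final voiced obstruent 'z' becomes voiceless 's'. 'laghaz' -> 'laghas'
Final form: 'laghas'

laghas


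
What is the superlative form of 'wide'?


Apply superlative formation (ends in e: add -st): 'wide' -> 'widest'.

widest


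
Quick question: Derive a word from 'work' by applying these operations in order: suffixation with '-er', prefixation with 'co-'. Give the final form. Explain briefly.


Step 1: Add suffix '-er' to 'work' = 'worker'
Step 2: Add prefix 'co-' to 'worker' = 'coworker'

coworker


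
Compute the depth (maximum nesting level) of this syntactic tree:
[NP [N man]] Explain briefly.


Count bracket nesting levels:
'[' at pos 0: depth = 1
'[' at pos 4: depth = 2
Maximum depth reached: 2

2


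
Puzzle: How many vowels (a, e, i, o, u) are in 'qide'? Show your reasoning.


Vowels in 'qide': i, e = 2 vowels.

2


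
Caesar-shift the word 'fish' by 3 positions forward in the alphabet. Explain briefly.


Shift each letter by 3: f -> i, i -> l, s -> v, h -> k. Result: 'ilvk'.

ilvk


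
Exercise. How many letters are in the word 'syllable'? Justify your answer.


Spell out 'syllable' and number each letter: s(1), y(2), l(3), l(4), a(5), b(6), l(7), e(8). Total: 8 letters.

8


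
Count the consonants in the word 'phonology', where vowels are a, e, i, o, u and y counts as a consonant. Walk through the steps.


Consonants in 'phonology': p, h, n, l, g, y = 6 consonants.

6


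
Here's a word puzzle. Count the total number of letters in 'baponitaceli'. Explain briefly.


Spell out 'baponitaceli' and number each letter: b(1), a(2), p(3), o(4), n(5), i(6), t(7), a(8), c(9), e(10), l(11), i(12). Total: 12 letters.

12


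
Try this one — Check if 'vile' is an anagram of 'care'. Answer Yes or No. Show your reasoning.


Sorted letters of 'vile': 'eilv'
Sorted letters of 'care': 'acer'
They do not match.

No


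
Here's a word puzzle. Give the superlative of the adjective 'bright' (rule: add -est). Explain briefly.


Apply superlative formation (add -est): 'bright' -> 'brightest'.

brightest


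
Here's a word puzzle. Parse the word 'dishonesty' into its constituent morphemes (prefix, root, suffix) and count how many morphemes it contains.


Step 1: Identify prefix: 'dis' (meaning: not/apart)
Step 2: Identify root: 'honest'
Step 3: Identify suffix(es): 'y'
Decomposition: dis- (prefix: not/apart) + honest (root) + -y (suffix: quality)
Total morphemes: 3

3 morphemes (dis- (prefix: not/apart) + honest (root) + -y (suffix: quality))


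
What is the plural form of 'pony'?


Apply rule: Change -y to -ies (consonant + y). 'pony' becomes 'ponies'.

ponies


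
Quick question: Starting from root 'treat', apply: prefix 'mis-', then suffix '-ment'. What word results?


Step 1: Add prefix 'mis-' to 'treat' = 'mistreat'
Step 2: Add suffix '-ment' to 'mistreat' = 'mistreatment'

mistreatment


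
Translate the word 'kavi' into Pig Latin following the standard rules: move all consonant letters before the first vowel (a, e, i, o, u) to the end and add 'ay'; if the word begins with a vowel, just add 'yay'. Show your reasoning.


'kavi': move consonant cluster 'k' to end and add 'ay': 'avikay'.

avikay


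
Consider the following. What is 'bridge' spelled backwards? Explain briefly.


Reverse 'bridge' character by character: 'egdirb'.

egdirb


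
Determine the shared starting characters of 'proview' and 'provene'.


Compare from the start: 4 characters match: 'prov'. Mismatch at position 5: 'i' vs 'e'.

prov


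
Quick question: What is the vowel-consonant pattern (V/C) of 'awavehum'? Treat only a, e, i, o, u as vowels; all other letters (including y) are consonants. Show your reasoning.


Letter mapping: a = V, w = C, a = V, v = C, e = V, h = C, u = V, m = C.

VCVCVCVC


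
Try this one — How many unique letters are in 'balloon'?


Unique letters in 'balloon': {a, b, l, n, o} = 5 distinct letters.

5


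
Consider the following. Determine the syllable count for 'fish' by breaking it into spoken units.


Break 'fish' into syllables: fish -> fish = 1 syllable

1 syllable


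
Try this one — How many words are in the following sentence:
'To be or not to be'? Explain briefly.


Split into words: To | be | or | not | to | be = 6 words.

6


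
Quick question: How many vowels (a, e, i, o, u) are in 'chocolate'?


Vowels in 'chocolate': o, o, a, e = 4 vowels.

4


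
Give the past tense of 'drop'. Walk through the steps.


Apply rule: Double final consonant and add -ed. 'drop' becomes 'dropped'.

dropped


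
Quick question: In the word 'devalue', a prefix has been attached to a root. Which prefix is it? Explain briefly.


The word 'devalue' = 'de' (prefix) + 'value' (root). The prefix is 'de'.

de


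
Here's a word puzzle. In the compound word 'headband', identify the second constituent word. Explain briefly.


Split 'headband' into 'head' + 'band'. The second part is 'band'.

band


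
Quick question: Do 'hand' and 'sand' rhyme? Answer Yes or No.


Rime (stressed vowel + following sounds) of 'hand': -and = /ænd/
Rime of 'sand': -and = /ænd/
/ænd/ and /ænd/ are the same ending sound, so the words rhyme.

Yes


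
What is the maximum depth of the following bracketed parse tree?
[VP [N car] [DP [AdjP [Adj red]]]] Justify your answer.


Count bracket nesting levels:
'[' at pos 0: depth = 1
'[' at pos 4: depth = 2
'[' at pos 12: depth = 2
'[' at pos 16: depth = 3
'[' at pos 22: depth = 4
Maximum depth reached: 4

4


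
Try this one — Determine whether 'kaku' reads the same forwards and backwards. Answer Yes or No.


Forward: 'kaku'
Reversed: 'ukak'
They differ.

No


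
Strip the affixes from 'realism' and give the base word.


Remove suffix '-ism' from 'realism' to get root 'real'.

real


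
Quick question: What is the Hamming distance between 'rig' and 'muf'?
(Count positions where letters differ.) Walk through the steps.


Alignment:
Position 1: 'r' vs 'm' = DIFFER
Position 2: 'i' vs 'u' = DIFFER
Position 3: 'g' vs 'f' = DIFFER
Total differences: 3

3


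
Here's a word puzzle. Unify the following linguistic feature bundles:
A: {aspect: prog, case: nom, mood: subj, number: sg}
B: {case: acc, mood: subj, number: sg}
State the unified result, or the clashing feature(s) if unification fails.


Compare features:
aspect: A=prog vs B=_ -> unified: prog
case: A=nom vs B=acc -> CLASH
mood: A=subj vs B=subj -> unified: subj
number: A=sg vs B=sg -> unified: sg
Clash detected on feature 'case' (nom vs acc); unification fails.

CLASH on 'case' (nom vs acc)


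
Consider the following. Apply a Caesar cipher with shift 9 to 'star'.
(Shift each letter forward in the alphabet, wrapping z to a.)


Shift each letter by 9: s -> b, t -> c, a -> j, r -> a. Result: 'bcja'.

bcja


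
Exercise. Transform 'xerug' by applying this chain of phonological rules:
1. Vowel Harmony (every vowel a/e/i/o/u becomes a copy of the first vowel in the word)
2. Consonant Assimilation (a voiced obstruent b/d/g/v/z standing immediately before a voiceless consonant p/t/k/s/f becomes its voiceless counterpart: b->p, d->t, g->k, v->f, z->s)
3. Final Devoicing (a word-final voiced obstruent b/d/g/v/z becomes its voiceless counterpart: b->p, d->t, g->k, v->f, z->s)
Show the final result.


Starting form: 'xerug'
Rule 1: Vowel Harmony: all vowels become 'e' (matching first vowel). 'xerug' -> 'xereg'
Rule 2: Consonant Assimilation: no voiced obstruent (b/d/g/v/z) stands immediately before a voiceless consonant (p/t/k/s/f). No change.
Rule 3: Final Devoicing: word-final voiced obstruent 'g' becomes voiceless 'k'. 'xereg' -> 'xerek'
Final form: 'xerek'

xerek


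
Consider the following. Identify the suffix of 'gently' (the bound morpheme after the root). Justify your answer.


The word 'gently' = 'gentle' (root) + '-ly' (suffix). The suffix is '-ly'.

ly


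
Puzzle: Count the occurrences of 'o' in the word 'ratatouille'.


Letter 'o' in 'ratatouille': found at position(s) 6 = 1 occurrence(s).

1


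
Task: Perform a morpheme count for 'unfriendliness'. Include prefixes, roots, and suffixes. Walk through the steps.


Decomposition: un- (prefix) + friend (root) + -ly (suffix) + -ness (suffix) = 4 morpheme(s)

4 morphemes


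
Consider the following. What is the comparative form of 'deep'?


Apply comparative formation (add -er): 'deep' -> 'deeper'.

deeper


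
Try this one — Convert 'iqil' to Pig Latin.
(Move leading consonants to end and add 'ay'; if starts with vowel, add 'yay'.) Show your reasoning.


'iqil' starts with a vowel, so add 'yay': 'iqilyay'.

iqilyay


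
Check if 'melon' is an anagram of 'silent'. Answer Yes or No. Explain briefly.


Sorted letters of 'melon': 'elmno'
Sorted letters of 'silent': 'eilnst'
They do not match.

No


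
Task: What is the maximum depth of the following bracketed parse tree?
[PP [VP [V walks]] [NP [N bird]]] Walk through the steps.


Count bracket nesting levels:
'[' at pos 0: depth = 1
'[' at pos 4: depth = 2
'[' at pos 8: depth = 3
'[' at pos 19: depth = 2
'[' at pos 23: depth = 3
Maximum depth reached: 3

3


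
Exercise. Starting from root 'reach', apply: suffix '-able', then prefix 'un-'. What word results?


Step 1: Add suffix '-able' to 'reach' = 'reachable'
Step 2: Add prefix 'un-' to 'reachable' = 'unreachable'

unreachable


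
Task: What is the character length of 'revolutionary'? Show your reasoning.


Spell out 'revolutionary' and number each letter: r(1), e(2), v(3), o(4), l(5), u(6), t(7), i(8), o(9), n(10), a(11), r(12), y(13). Total: 13 letters.

13


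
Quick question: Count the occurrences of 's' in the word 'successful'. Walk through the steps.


Letter 's' in 'successful': found at position(s) 1, 6, 7 = 3 occurrence(s).

3


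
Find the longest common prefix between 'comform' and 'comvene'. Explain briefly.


Compare from the start: 3 characters match: 'com'. Mismatch at position 4: 'f' vs 'v'.

com


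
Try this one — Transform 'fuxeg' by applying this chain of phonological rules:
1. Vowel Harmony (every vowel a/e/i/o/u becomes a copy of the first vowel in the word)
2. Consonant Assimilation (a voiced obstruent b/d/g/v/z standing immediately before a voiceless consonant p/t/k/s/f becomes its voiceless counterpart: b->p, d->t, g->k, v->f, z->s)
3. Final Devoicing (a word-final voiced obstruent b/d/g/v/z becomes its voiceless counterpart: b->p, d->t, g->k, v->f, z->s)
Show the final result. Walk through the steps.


Starting form: 'fuxeg'
Rule 1: Vowel Harmony: all vowels become 'u' (matching first vowel). 'fuxeg' -> 'fuxug'
Rule 2: Consonant Assimilation: no voiced obstruent (b/d/g/v/z) stands immediately before a voiceless consonant (p/t/k/s/f). No change.
Rule 3: Final Devoicing: word-final voiced obstruent 'g' becomes voiceless 'k'. 'fuxug' -> 'fuxuk'
Final form: 'fuxuk'

fuxuk


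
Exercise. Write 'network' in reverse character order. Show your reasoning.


Reverse 'network' character by character: 'krowten'.

krowten


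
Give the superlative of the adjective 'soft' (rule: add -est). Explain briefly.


Apply superlative formation (add -est): 'soft' -> 'softest'.

softest


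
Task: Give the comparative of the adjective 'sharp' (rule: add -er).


Apply comparative formation (add -er): 'sharp' -> 'sharper'.

sharper


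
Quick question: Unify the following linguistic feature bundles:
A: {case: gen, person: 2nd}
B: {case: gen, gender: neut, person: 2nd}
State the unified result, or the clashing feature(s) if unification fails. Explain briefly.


Compare features:
case: A=gen vs B=gen -> unified: gen
gender: A=_ vs B=neut -> unified: neut
person: A=2nd vs B=2nd -> unified: 2nd
No clashes found.

Unified: {case: gen, gender: neut, person: 2nd}


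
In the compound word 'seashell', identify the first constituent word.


Split 'seashell' into 'sea' + 'shell'. The first part is 'sea'.

sea


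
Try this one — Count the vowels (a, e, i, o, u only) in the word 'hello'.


Vowels in 'hello': e, o = 2 vowels.

2


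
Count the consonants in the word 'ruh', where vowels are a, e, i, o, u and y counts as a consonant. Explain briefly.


Consonants in 'ruh': r, h = 2 consonants.

2


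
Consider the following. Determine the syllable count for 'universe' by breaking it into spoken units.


Break 'universe' into syllables: u-ni-verse -> u | ni | verse = 3 syllables

3 syllables


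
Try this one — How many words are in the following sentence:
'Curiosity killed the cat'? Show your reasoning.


Split into words: Curiosity | killed | the | cat = 4 words.

4


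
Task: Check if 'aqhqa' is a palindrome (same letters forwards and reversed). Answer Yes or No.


Forward: 'aqhqa'
Reversed: 'aqhqa'
They are identical.

Yes


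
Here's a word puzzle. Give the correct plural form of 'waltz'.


Apply rule: Add -es (sibilant/fricative ending). 'waltz' becomes 'waltzes'.

waltzes


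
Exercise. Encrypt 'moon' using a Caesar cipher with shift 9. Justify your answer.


Shift each letter by 9: m -> v, o -> x, o -> x, n -> w. Result: 'vxxw'.

vxxw


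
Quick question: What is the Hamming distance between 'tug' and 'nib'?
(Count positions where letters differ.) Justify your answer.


Alignment:
Position 1: 't' vs 'n' = DIFFER
Position 2: 'u' vs 'i' = DIFFER
Position 3: 'g' vs 'b' = DIFFER
Total differences: 3

3


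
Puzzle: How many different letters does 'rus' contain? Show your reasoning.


Unique letters in 'rus': {r, s, u} = 3 distinct letters.

3


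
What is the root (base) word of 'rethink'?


Remove prefix 're' from 'rethink' to get root 'think'.

think


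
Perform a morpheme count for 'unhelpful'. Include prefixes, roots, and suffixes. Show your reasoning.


Decomposition: un- (prefix) + help (root) + -ful (suffix) = 3 morpheme(s)

3 morphemes


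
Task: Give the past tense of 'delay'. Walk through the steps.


Apply rule: Add -ed. 'delay' becomes 'delayed'.

delayed


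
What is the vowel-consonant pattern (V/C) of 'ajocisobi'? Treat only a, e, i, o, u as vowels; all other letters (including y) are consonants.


Letter mapping: a = V, j = C, o = V, c = C, i = V, s = C, o = V, b = C, i = V.

VCVCVCVCV


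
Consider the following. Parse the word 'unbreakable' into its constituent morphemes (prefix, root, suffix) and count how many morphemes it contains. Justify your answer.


Step 1: Identify prefix: 'un' (meaning: not/reverse)
Step 2: Identify root: 'break'
Step 3: Identify suffix(es): 'able'
Decomposition: un- (prefix: not/reverse) + break (root) + -able (suffix: capable of)
Total morphemes: 3

3 morphemes (un- (prefix: not/reverse) + break (root) + -able (suffix: capable of))


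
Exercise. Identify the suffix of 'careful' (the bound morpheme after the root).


The word 'careful' = 'care' (root) + '-ful' (suffix). The suffix is '-ful'.

ful


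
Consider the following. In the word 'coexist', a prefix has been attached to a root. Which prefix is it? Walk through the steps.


The word 'coexist' = 'co' (prefix) + 'exist' (root). The prefix is 'co'.

co


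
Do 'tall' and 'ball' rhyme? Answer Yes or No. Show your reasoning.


Rime (stressed vowel + following sounds) of 'tall': -all = /ɔːl/
Rime of 'ball': -all = /ɔːl/
/ɔːl/ and /ɔːl/ are the same ending sound, so the words rhyme.

Yes


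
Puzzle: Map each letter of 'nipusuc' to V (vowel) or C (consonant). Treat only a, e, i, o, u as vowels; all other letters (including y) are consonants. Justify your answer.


Letter mapping: n = C, i = V, p = C, u = V, s = C, u = V, c = C.

CVCVCVC


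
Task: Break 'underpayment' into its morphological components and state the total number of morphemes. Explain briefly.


Step 1: Identify prefix: 'under' (meaning: beneath/insufficient)
Step 2: Identify root: 'pay'
Step 3: Identify suffix(es): 'ment'
Decomposition: under- (prefix: beneath/insufficient) + pay (root) + -ment (suffix: action/result)
Total morphemes: 3

3 morphemes (under- (prefix: beneath/insufficient) + pay (root) + -ment (suffix: action/result))


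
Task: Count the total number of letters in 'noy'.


Spell out 'noy' and number each letter: n(1), o(2), y(3). Total: 3 letters.

3


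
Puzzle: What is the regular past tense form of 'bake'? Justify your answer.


Apply rule: Add -d (word ends in -e). 'bake' becomes 'baked'.

baked


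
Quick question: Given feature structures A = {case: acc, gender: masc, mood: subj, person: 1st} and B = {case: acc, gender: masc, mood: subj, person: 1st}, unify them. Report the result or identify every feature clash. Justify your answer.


Compare features:
case: A=acc vs B=acc -> unified: acc
gender: A=masc vs B=masc -> unified: masc
mood: A=subj vs B=subj -> unified: subj
person: A=1st vs B=1st -> unified: 1st
No clashes found.

Unified: {case: acc, gender: masc, mood: subj, person: 1st}


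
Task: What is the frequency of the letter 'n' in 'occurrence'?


Letter 'n' in 'occurrence': found at position(s) 8 = 1 occurrence(s).

1


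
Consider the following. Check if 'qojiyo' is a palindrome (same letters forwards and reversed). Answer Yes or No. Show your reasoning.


Forward: 'qojiyo'
Reversed: 'oyijoq'
They differ.

No


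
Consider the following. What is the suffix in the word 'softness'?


The word 'softness' = 'soft' (root) + '-ness' (suffix). The suffix is '-ness'.

ness


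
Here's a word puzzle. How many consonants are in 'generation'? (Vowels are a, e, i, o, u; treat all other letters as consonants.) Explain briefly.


Consonants in 'generation': g, n, r, t, n = 5 consonants.

5


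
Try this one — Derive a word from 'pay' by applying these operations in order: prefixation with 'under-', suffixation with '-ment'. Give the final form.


Step 1: Add prefix 'under-' to 'pay' = 'underpay'
Step 2: Add suffix '-ment' to 'underpay' = 'underpayment'

underpayment


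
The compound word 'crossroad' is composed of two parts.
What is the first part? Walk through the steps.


Split 'crossroad' into 'cross' + 'road'. The first part is 'cross'.

cross


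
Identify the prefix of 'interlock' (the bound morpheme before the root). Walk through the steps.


The word 'interlock' = 'inter' (prefix) + 'lock' (root). The prefix is 'inter'.

inter


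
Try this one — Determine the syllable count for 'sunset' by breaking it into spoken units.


Break 'sunset' into syllables: sun-set -> sun | set = 2 syllables

2 syllables


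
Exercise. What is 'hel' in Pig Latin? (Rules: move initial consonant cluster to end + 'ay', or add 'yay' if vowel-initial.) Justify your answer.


'hel': move consonant cluster 'h' to end and add 'ay': 'elhay'.

elhay


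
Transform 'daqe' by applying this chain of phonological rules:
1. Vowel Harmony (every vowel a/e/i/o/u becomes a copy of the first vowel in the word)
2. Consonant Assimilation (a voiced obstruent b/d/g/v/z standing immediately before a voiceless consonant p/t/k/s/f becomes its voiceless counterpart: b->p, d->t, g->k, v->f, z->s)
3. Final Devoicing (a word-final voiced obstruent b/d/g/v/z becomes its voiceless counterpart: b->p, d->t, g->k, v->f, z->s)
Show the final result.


Starting form: 'daqe'
Rule 1: Vowel Harmony: all vowels become 'a' (matching first vowel). 'daqe' -> 'daqa'
Rule 2: Consonant Assimilation: no voiced obstruent (b/d/g/v/z) stands immediately before a voiceless consonant (p/t/k/s/f). No change.
Rule 3: Final Devoicing: the word ends in the vowel 'a', not a consonant. No change.
Final form: 'daqa'

daqa


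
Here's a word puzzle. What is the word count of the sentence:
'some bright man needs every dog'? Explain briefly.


Split into words: some | bright | man | needs | every | dog = 6 words.

6


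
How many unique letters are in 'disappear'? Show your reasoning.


Unique letters in 'disappear': {a, d, e, i, p, r, s} = 7 distinct letters.

7


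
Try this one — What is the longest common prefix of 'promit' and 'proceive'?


Compare from the start: 3 characters match: 'pro'. Mismatch at position 4: 'm' vs 'c'.

pro


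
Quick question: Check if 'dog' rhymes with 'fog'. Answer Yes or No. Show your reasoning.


Rime (stressed vowel + following sounds) of 'dog': -og = /ɒg/
Rime of 'fog': -og = /ɒg/
/ɒg/ and /ɒg/ are the same ending sound, so the words rhyme.

Yes


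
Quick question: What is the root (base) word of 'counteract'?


Remove prefix 'counter' from 'counteract' to get root 'act'.

act


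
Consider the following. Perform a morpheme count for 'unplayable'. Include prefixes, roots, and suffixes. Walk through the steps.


Decomposition: un- (prefix) + play (root) + -able (suffix) = 3 morpheme(s)

3 morphemes


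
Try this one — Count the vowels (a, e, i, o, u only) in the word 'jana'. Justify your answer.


Vowels in 'jana': a, a = 2 vowels.

2


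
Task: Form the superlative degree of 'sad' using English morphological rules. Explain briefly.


Apply superlative formation (double final consonant, add -est): 'sad' -> 'saddest'.

saddest


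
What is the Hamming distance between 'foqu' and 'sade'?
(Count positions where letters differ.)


Alignment:
Position 1: 'f' vs 's' = DIFFER
Position 2: 'o' vs 'a' = DIFFER
Position 3: 'q' vs 'd' = DIFFER
Position 4: 'u' vs 'e' = DIFFER
Total differences: 4

4


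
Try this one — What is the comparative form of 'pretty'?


Apply comparative formation (consonant + y: change y to i, add -er): 'pretty' -> 'prettier'.

prettier


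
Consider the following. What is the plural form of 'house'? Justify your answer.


Apply rule: Add -s. 'house' becomes 'houses'.

houses


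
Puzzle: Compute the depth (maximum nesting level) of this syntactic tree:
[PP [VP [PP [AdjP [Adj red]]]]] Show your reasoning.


Count bracket nesting levels:
'[' at pos 0: depth = 1
'[' at pos 4: depth = 2
'[' at pos 8: depth = 3
'[' at pos 12: depth = 4
'[' at pos 18: depth = 5
Maximum depth reached: 5

5


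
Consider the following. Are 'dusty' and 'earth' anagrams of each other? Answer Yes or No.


Sorted letters of 'dusty': 'dstuy'
Sorted letters of 'earth': 'aehrt'
They do not match.

No


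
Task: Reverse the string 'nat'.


Reverse 'nat' character by character: 'tan'.

tan


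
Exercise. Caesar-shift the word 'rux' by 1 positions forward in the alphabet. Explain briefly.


Shift each letter by 1: r -> s, u -> v, x -> y. Result: 'svy'.

svy


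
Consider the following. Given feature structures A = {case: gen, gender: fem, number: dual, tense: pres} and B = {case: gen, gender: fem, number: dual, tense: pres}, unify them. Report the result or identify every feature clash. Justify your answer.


Compare features:
case: A=gen vs B=gen -> unified: gen
gender: A=fem vs B=fem -> unified: fem
number: A=dual vs B=dual -> unified: dual
tense: A=pres vs B=pres -> unified: pres
No clashes found.

Unified: {case: gen, gender: fem, number: dual, tense: pres}


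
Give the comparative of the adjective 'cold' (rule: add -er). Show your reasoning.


Apply comparative formation (add -er): 'cold' -> 'colder'.

colder


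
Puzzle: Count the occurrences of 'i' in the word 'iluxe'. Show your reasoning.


Letter 'i' in 'iluxe': found at position(s) 1 = 1 occurrence(s).

1


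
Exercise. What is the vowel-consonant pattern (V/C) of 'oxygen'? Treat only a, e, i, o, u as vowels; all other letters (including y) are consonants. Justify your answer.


Letter mapping: o = V, x = C, y = C, g = C, e = V, n = C.

VCCCVC


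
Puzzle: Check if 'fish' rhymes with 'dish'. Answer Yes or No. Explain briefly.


Rime (stressed vowel + following sounds) of 'fish': -ish = /ɪʃ/
Rime of 'dish': -ish = /ɪʃ/
/ɪʃ/ and /ɪʃ/ are the same ending sound, so the words rhyme.

Yes


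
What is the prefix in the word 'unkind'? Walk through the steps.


The word 'unkind' = 'un' (prefix) + 'kind' (root). The prefix is 'un'.

un


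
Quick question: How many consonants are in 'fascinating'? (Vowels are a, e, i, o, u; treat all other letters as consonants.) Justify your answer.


Consonants in 'fascinating': f, s, c, n, t, n, g = 7 consonants.

7


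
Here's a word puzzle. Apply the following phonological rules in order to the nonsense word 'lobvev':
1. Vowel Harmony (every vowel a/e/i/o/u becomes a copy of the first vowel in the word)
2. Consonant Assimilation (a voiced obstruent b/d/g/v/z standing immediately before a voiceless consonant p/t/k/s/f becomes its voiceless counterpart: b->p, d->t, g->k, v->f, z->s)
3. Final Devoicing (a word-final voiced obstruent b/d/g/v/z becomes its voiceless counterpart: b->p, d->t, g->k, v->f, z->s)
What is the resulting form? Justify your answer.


Starting form: 'lobvev'
Rule 1: Vowel Harmony: all vowels become 'o' (matching first vowel). 'lobvev' -> 'lobvov'
Rule 2: Consonant Assimilation: no voiced obstruent (b/d/g/v/z) stands immediately before a voiceless consonant (p/t/k/s/f). No change.
Rule 3: Final Devoicing: word-final voiced obstruent 'v' becomes voiceless 'f'. 'lobvov' -> 'lobvof'
Final form: 'lobvof'

lobvof


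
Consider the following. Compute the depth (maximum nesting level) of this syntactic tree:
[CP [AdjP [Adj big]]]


Count bracket nesting levels:
'[' at pos 0: depth = 1
'[' at pos 4: depth = 2
'[' at pos 10: depth = 3
Maximum depth reached: 3

3


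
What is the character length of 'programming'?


Spell out 'programming' and number each letter: p(1), r(2), o(3), g(4), r(5), a(6), m(7), m(8), i(9), n(10), g(11). Total: 11 letters.

11


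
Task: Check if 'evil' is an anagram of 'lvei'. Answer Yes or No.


Sorted letters of 'evil': 'eilv'
Sorted letters of 'lvei': 'eilv'
They match.

Yes


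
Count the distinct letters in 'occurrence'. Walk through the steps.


Unique letters in 'occurrence': {c, e, n, o, r, u} = 6 distinct letters.

6


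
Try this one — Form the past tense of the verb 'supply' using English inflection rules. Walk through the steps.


Apply rule: Change -y to -ied. 'supply' becomes 'supplied'.

supplied


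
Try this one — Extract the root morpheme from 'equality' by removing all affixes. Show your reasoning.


Remove suffix '-ity' from 'equality' to get root 'equal'.

equal


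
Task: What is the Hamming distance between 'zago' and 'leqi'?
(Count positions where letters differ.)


Alignment:
Position 1: 'z' vs 'l' = DIFFER
Position 2: 'a' vs 'e' = DIFFER
Position 3: 'g' vs 'q' = DIFFER
Position 4: 'o' vs 'i' = DIFFER
Total differences: 4

4


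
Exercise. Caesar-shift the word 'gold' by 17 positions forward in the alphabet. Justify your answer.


Shift each letter by 17: g -> x, o -> f, l -> c, d -> u. Result: 'xfcu'.

xfcu


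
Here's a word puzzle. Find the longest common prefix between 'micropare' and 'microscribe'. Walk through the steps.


Compare from the start: 5 characters match: 'micro'. Mismatch at position 6: 'p' vs 's'.

micro


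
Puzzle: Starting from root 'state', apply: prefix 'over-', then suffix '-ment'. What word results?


Step 1: Add prefix 'over-' to 'state' = 'overstate'
Step 2: Add suffix '-ment' to 'overstate' = 'overstatement'

overstatement


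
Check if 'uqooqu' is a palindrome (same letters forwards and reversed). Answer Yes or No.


Forward: 'uqooqu'
Reversed: 'uqooqu'
They are identical.

Yes


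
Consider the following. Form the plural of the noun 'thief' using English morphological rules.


Apply rule: Change -f to -ves. 'thief' becomes 'thieves'.

thieves


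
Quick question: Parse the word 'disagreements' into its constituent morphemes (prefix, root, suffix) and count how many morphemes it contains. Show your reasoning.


Step 1: Identify prefix: 'dis' (meaning: not/apart)
Step 2: Identify root: 'agree'
Step 3: Identify suffix(es): 'ment, s'
Decomposition: dis- (prefix: not/apart) + agree (root) + -ment (suffix: action/result) + -s (plural)
Total morphemes: 4

4 morphemes (dis- (prefix: not/apart) + agree (root) + -ment (suffix: action/result) + -s (plural))
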